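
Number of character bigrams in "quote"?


Word: "quote" (length 5)
Number of 2-grams = length - 2 + 1 = 5 - 2 + 1
= 4


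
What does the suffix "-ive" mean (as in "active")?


Suffix: -ive
As in: active -> act + -ive
Meaning = tending to


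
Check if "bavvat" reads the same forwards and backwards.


Word: "bavvat"
Reversed: "tavvab"
Forward == Backward? bavvat != tavvab
Palindrome = No


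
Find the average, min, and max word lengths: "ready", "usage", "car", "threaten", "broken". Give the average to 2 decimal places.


Lengths: "ready"=5, "usage"=5, "car"=3, "threaten"=8, "broken"=6
Sum = 27, Count = 5
Average = 27/5 = 5.40
= avg=5.40, min=3, max=8


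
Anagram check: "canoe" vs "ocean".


Word 1: "canoe" → sorted: aceno
Word 2: "ocean" → sorted: aceno
Same letters? aceno == aceno
Anagram = Yes


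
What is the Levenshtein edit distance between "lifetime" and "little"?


Word 1: "lifetime" (length 8)
Word 2: "little" (length 6)
One optimal edit sequence (insert/delete/substitute each cost 1):
  1. keep 'l'
  2. keep 'i'
  3. delete 'f'  (+1)
  4. delete 'e'  (+1)
  5. keep 't'
  6. substitute 'i' -> 't'  (+1)
  7. substitute 'm' -> 'l'  (+1)
  8. keep 'e'
Total edit operations: 4
Edit distance = 4


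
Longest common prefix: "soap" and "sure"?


Word 1: "soap"
Word 2: "sure"
Comparing from start:
  Pos 0: 's' == 's'
  Pos 1: 'o' != 'u' (stop)
LCP = "s" (length 1)


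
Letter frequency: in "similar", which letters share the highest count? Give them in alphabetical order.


Word: "similar"
Letter counts:
  'a': 1
  'i': 2
  'l': 1
  'm': 1
  'r': 1
  's': 1
Maximum count = 2
Most frequent = 'i' (2 times each)


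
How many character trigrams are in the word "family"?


Word: "family" (length 6)
Number of 3-grams = length - 3 + 1 = 6 - 3 + 1
= 4


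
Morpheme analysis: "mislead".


Word: "mislead"
Morphemes: mis- + lead
Each morpheme carries meaning
= 2 morphemes


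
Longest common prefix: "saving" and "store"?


Word 1: "saving"
Word 2: "store"
Comparing from start:
  Pos 0: 's' == 's'
  Pos 1: 'a' != 't' (stop)
LCP = "s" (length 1)


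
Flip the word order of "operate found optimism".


Original: "operate found optimism"
Words (1..n): operate | found | optimism
Reversed (n..1): optimism | found | operate
Result = "optimism found operate"


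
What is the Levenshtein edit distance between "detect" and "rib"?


Word 1: "detect" (length 6)
Word 2: "rib" (length 3)
One optimal edit sequence (insert/delete/substitute each cost 1):
  1. delete 'd'  (+1)
  2. delete 'e'  (+1)
  3. delete 't'  (+1)
  4. substitute 'e' -> 'r'  (+1)
  5. substitute 'c' -> 'i'  (+1)
  6. substitute 't' -> 'b'  (+1)
Total edit operations: 6
Edit distance = 6


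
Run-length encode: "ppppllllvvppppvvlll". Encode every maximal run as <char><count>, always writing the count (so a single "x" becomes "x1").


String: "ppppllllvvppppvvlll"
Scanning for consecutive runs:
  'p' x 4
  'l' x 4
  'v' x 2
  'p' x 4
  'v' x 2
  'l' x 3
RLE = "p4l4v2p4v2l3"


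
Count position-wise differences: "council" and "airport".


Comparing character by character (same length = 7):
  Pos 0: 'c' vs 'a' !=
  Pos 1: 'o' vs 'i' !=
  Pos 2: 'u' vs 'r' !=
  Pos 3: 'n' vs 'p' !=
  Pos 4: 'c' vs 'o' !=
  Pos 5: 'i' vs 'r' !=
  Pos 6: 'l' vs 't' !=
Hamming distance = 7


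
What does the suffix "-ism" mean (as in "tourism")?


Suffix: -ism
As in: tourism -> tour + -ism
Meaning = belief / practice


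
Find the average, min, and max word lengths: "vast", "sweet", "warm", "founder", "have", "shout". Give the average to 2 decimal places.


Lengths: "vast"=4, "sweet"=5, "warm"=4, "founder"=7, "have"=4, "shout"=5
Sum = 29, Count = 6
Average = 29/6 = 4.83
= avg=4.83, min=4, max=7


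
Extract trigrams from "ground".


Word: "ground" (length 6)
Number of trigrams = 6 - 3 + 1 = 4
  Position 0: "gro"
  Position 1: "rou"
  Position 2: "oun"
  Position 3: "und"
Trigrams = "gro", "rou", "oun", "und"


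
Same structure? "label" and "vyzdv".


Pattern of "label": [0, 1, 2, 3, 0]
Pattern of "vyzdv": [0, 1, 2, 3, 0]
Patterns match
Same pattern = Yes


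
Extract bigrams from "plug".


Word: "plug" (length 4)
Number of bigrams = 4 - 2 + 1 = 3
  Position 0: "pl"
  Position 1: "lu"
  Position 2: "ug"
Bigrams = "pl", "lu", "ug"


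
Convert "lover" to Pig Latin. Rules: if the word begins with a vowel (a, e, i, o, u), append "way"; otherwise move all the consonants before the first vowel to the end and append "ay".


Word: "lover"
Starts with consonant(s) → move to end, add 'ay'
Consonant cluster: "l"
Pig Latin = "overlay"


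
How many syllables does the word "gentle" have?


Word: "gentle"
Syllable breakdown: gen / tle
Counting: 2 parts
= 2 syllables


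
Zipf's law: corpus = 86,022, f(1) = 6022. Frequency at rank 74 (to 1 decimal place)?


Zipf's law: f(r) = f(1) / r
f(1) = 6022
f(74) = 6022 / 74
= 81.4 occurrences


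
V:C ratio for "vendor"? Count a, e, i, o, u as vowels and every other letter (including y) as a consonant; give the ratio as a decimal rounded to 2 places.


Word: "vendor"
Vowels (a,e,i,o,u): 2
Consonants: 4
Ratio = 2/4
= 0.50


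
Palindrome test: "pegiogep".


Word: "pegiogep"
Reversed: "pegoigep"
Forward == Backward? pegiogep != pegoigep
Palindrome = No


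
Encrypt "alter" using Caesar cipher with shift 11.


Word: "alter"
Shift: 11
Each letter → (letter + shift) mod 26:
  'a' (0) + 11 = 11 → 'l'
  'l' (11) + 11 = 22 → 'w'
  't' (19) + 11 = 4 → 'e'
  'e' (4) + 11 = 15 → 'p'
  'r' (17) + 11 = 2 → 'c'
Result = "lwepc"


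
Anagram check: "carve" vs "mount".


Word 1: "carve" → sorted: acerv
Word 2: "mount" → sorted: mnotu
Same letters? acerv != mnotu
Anagram = No


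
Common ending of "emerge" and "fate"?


Word 1: "emerge"
Word 2: "fate"
Comparing from end:
  Pos -1: 'e' == 'e'
  Pos -2: 'g' != 't' (stop)
LCS = "e" (length 1)


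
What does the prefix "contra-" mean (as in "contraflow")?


Prefix: contra-
Example: contraflow (contra- + flow)
Meaning = against


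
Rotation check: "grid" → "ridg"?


Word: "grid", Candidate: "ridg"
Method: check if candidate is substring of word+word
"gridgrid" contains "ridg"? Yes
Is rotation = Yes


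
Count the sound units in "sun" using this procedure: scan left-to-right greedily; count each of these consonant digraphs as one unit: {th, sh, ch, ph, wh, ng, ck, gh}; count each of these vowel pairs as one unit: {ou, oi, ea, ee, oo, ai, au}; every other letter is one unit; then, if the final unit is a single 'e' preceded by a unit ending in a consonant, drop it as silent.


Word: "sun" (3 letters)
Left-to-right scan:
  [1] 's' (letter)
  [2] 'u' (letter)
  [3] 'n' (letter)
Units from scan: 3
Sound units = 3 units


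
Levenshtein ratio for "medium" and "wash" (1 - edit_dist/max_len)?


Word 1: "medium" (length 6)
Word 2: "wash" (length 4)
One optimal edit sequence:
  1. delete 'm'  (+1)
  2. delete 'e'  (+1)
  3. substitute 'd' -> 'w'  (+1)
  4. substitute 'i' -> 'a'  (+1)
  5. substitute 'u' -> 's'  (+1)
  6. substitute 'm' -> 'h'  (+1)
Edit distance = 6
Max length = max(6, 4) = 6
Similarity = 1 - 6/6
= 0.0000


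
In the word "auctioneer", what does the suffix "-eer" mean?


Suffix: -eer
Example: auctioneer = auction + -eer
Meaning = one who is concerned with


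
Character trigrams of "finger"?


Word: "finger" (length 6)
Number of trigrams = 6 - 3 + 1 = 4
  Position 0: "fin"
  Position 1: "ing"
  Position 2: "nge"
  Position 3: "ger"
Trigrams = "fin", "ing", "nge", "ger"


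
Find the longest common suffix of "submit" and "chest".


Word 1: "submit"
Word 2: "chest"
Comparing from end:
  Pos -1: 't' == 't'
  Pos -2: 'i' != 's' (stop)
LCS = "t" (length 1)


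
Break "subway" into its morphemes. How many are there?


Word: "subway"
Morphemes: sub- | way
Each morpheme carries meaning
= 2 morphemes


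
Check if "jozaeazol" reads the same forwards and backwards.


Word: "jozaeazol"
Reversed: "lozaeazoj"
Forward == Backward? jozaeazol != lozaeazoj
Palindrome = No


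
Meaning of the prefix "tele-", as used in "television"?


Prefix: tele-
As in: television -> tele- + vision
Meaning = distant


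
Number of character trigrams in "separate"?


Word: "separate" (length 8)
Number of 3-grams = length - 3 + 1 = 8 - 3 + 1
= 6


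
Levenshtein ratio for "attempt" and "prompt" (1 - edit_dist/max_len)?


Word 1: "attempt" (length 7)
Word 2: "prompt" (length 6)
One optimal edit sequence:
  1. delete 'a'  (+1)
  2. substitute 't' -> 'p'  (+1)
  3. substitute 't' -> 'r'  (+1)
  4. substitute 'e' -> 'o'  (+1)
  5. keep 'm'
  6. keep 'p'
  7. keep 't'
Edit distance = 4
Max length = max(7, 6) = 7
Similarity = 1 - 4/7
= 0.4286


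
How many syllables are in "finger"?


Word: "finger"
Syllable breakdown: fin-ger
Counting: 2 parts
= 2 syllables


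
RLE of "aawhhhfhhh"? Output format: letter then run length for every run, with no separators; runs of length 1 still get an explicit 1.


String: "aawhhhfhhh"
Scanning for consecutive runs:
  'a' x 2
  'w' x 1
  'h' x 3
  'f' x 1
  'h' x 3
RLE = "a2w1h3f1h3"


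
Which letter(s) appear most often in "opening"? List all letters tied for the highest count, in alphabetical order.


Word: "opening"
Letter counts:
  'e': 1
  'g': 1
  'i': 1
  'n': 2
  'o': 1
  'p': 1
Maximum count = 2
Most frequent = 'n' (2 times each)


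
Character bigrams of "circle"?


Word: "circle" (length 6)
Number of bigrams = 6 - 2 + 1 = 5
  Position 0: "ci"
  Position 1: "ir"
  Position 2: "rc"
  Position 3: "cl"
  Position 4: "le"
Bigrams = "ci", "ir", "rc", "cl", "le"


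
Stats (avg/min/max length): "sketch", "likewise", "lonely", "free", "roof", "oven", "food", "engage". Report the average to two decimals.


Lengths: "sketch"=6, "likewise"=8, "lonely"=6, "free"=4, "roof"=4, "oven"=4, "food"=4, "engage"=6
Sum = 42, Count = 8
Average = 42/8 = 5.25
= avg=5.25, min=4, max=8


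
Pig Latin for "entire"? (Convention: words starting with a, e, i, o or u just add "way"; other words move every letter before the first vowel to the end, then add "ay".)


Word: "entire"
Starts with vowel → add 'way'
Pig Latin = "entireway"


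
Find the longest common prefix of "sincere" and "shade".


Word 1: "sincere"
Word 2: "shade"
Comparing from start:
  Pos 0: 's' == 's'
  Pos 1: 'i' != 'h' (stop)
LCP = "s" (length 1)


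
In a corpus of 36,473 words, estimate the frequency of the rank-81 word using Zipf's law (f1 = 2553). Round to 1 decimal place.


Zipf's law: f(r) = f(1) / r
f(1) = 2553
f(81) = 2553 / 81
= 31.5 occurrences


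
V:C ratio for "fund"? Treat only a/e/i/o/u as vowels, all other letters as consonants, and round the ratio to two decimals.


Word: "fund"
Vowels (a,e,i,o,u): 1
Consonants: 3
Ratio = 1/3
= 0.33


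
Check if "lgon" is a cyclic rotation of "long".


Word: "long", Candidate: "lgon"
Method: check if candidate is substring of word+word
"longlong" contains "lgon"? No
Is rotation = No


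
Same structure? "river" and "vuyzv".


Pattern of "river": [0, 1, 2, 3, 0]
Pattern of "vuyzv": [0, 1, 2, 3, 0]
Patterns match
Same pattern = Yes


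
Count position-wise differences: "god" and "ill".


Comparing character by character (same length = 3):
  Pos 0: 'g' vs 'i' !=
  Pos 1: 'o' vs 'l' !=
  Pos 2: 'd' vs 'l' !=
Hamming distance = 3


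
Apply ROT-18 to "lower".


Word: "lower"
Shift: 18
Each letter → (letter + shift) mod 26:
  'l' (11) + 18 = 3 → 'd'
  'o' (14) + 18 = 6 → 'g'
  'w' (22) + 18 = 14 → 'o'
  'e' (4) + 18 = 22 → 'w'
  'r' (17) + 18 = 9 → 'j'
Result = "dgowj"


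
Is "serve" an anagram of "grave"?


Word 1: "grave" → sorted: aegrv
Word 2: "serve" → sorted: eersv
Same letters? aegrv != eersv
Anagram = No


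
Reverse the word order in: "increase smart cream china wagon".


Original: "increase smart cream china wagon"
Words (1..n): increase | smart | cream | china | wagon
Reversed (n..1): wagon | china | cream | smart | increase
Result = "wagon china cream smart increase"


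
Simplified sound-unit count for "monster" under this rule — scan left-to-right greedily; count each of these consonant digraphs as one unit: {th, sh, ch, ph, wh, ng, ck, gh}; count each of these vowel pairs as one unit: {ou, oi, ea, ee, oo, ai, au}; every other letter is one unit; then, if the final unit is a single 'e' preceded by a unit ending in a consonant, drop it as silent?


Word: "monster" (7 letters)
Left-to-right scan:
  (1) 'm' (letter)
  (2) 'o' (letter)
  (3) 'n' (letter)
  (4) 's' (letter)
  (5) 't' (letter)
  (6) 'e' (letter)
  (7) 'r' (letter)
Units from scan: 7
Sound units = 7 units


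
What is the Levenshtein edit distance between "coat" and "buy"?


Word 1: "coat" (length 4)
Word 2: "buy" (length 3)
One optimal edit sequence (insert/delete/substitute each cost 1):
  1. delete 'c'  (+1)
  2. substitute 'o' -> 'b'  (+1)
  3. substitute 'a' -> 'u'  (+1)
  4. substitute 't' -> 'y'  (+1)
Total edit operations: 4
Edit distance = 4


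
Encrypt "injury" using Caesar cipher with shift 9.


Word: "injury"
Shift: 9
Each letter → (letter + shift) mod 26:
  'i' (8) + 9 = 17 → 'r'
  'n' (13) + 9 = 22 → 'w'
  'j' (9) + 9 = 18 → 's'
  'u' (20) + 9 = 3 → 'd'
  'r' (17) + 9 = 0 → 'a'
  'y' (24) + 9 = 7 → 'h'
Result = "rwsdah"


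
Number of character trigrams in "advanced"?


Word: "advanced" (length 8)
Number of 3-grams = length - 3 + 1 = 8 - 3 + 1
= 6


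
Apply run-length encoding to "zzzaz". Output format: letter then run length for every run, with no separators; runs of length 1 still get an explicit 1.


String: "zzzaz"
Scanning for consecutive runs:
  'z' x 3
  'a' x 1
  'z' x 1
RLE = "z3a1z1"


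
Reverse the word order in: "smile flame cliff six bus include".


Original: "smile flame cliff six bus include"
Words (1..n): smile | flame | cliff | six | bus | include
Reversed (n..1): include | bus | six | cliff | flame | smile
Result = "include bus six cliff flame smile"


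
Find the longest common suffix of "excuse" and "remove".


Word 1: "excuse"
Word 2: "remove"
Comparing from end:
  Pos -1: 'e' == 'e'
  Pos -2: 's' != 'v' (stop)
LCS = "e" (length 1)


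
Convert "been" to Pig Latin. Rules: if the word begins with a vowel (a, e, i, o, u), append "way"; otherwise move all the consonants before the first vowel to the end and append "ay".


Word: "been"
Starts with consonant(s) → move to end, add 'ay'
Consonant cluster: "b"
Pig Latin = "eenbay"


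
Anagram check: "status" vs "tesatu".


Word 1: "status" → sorted: assttu
Word 2: "tesatu" → sorted: aesttu
Same letters? assttu != aesttu
Anagram = No


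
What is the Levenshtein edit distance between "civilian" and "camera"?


Word 1: "civilian" (length 8)
Word 2: "camera" (length 6)
One optimal edit sequence (insert/delete/substitute each cost 1):
  1. keep 'c'
  2. delete 'i'  (+1)
  3. substitute 'v' -> 'a'  (+1)
  4. substitute 'i' -> 'm'  (+1)
  5. substitute 'l' -> 'e'  (+1)
  6. substitute 'i' -> 'r'  (+1)
  7. keep 'a'
  8. delete 'n'  (+1)
Total edit operations: 6
Edit distance = 6


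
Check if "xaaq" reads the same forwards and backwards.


Word: "xaaq"
Reversed: "qaax"
Forward == Backward? xaaq != qaax
Palindrome = No


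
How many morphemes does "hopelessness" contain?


Word: "hopelessness"
Morphemes: hope + -less + -ness
Each morpheme carries meaning
= 3 morphemes


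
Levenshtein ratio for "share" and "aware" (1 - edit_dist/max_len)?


Word 1: "share" (length 5)
Word 2: "aware" (length 5)
One optimal edit sequence:
  1. substitute 's' -> 'a'  (+1)
  2. substitute 'h' -> 'w'  (+1)
  3. keep 'a'
  4. keep 'r'
  5. keep 'e'
Edit distance = 2
Max length = max(5, 5) = 5
Similarity = 1 - 2/5
= 0.6000


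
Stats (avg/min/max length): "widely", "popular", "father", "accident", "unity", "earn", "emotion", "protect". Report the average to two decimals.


Lengths: "widely"=6, "popular"=7, "father"=6, "accident"=8, "unity"=5, "earn"=4, "emotion"=7, "protect"=7
Sum = 50, Count = 8
Average = 50/8 = 6.25
= avg=6.25, min=4, max=8


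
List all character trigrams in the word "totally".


Word: "totally" (length 7)
Number of trigrams = 7 - 3 + 1 = 5
  Position 0: "tot"
  Position 1: "ota"
  Position 2: "tal"
  Position 3: "all"
  Position 4: "lly"
Trigrams = "tot", "ota", "tal", "all", "lly"


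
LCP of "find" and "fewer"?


Word 1: "find"
Word 2: "fewer"
Comparing from start:
  Pos 0: 'f' == 'f'
  Pos 1: 'i' != 'e' (stop)
LCP = "f" (length 1)


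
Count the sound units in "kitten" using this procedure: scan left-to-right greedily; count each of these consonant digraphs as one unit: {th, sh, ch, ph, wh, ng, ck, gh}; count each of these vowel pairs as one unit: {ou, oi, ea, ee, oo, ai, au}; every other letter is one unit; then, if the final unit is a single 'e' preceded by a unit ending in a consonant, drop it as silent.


Word: "kitten" (6 letters)
Left-to-right scan:
  [1] 'k' (letter)
  [2] 'i' (letter)
  [3] 't' (letter)
  [4] 't' (letter)
  [5] 'e' (letter)
  [6] 'n' (letter)
Units from scan: 6
Sound units = 6 units


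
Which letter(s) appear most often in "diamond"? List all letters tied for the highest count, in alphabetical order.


Word: "diamond"
Letter counts:
  'a': 1
  'd': 2
  'i': 1
  'm': 1
  'n': 1
  'o': 1
Maximum count = 2
Most frequent = 'd' (2 times each)


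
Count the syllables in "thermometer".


Word: "thermometer"
Syllable breakdown: ther / mom / e / ter
Counting: 4 parts
= 4 syllables


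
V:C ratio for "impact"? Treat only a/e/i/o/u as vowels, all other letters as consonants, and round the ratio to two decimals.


Word: "impact"
Vowels (a,e,i,o,u): 2
Consonants: 4
Ratio = 2/4
= 0.50


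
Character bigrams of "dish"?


Word: "dish" (length 4)
Number of bigrams = 4 - 2 + 1 = 3
  Position 0: "di"
  Position 1: "is"
  Position 2: "sh"
Bigrams = "di", "is", "sh"


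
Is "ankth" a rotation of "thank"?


Word: "thank", Candidate: "ankth"
Method: check if candidate is substring of word+word
"thankthank" contains "ankth"? Yes
Is rotation = Yes


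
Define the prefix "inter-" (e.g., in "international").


Prefix: inter-
As in: international -> inter- + national
Meaning = between


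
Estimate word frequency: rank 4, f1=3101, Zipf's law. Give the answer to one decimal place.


Zipf's law: f(r) = f(1) / r
f(1) = 3101
f(4) = 3101 / 4
= 775.3 occurrences


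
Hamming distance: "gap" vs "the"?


Comparing character by character (same length = 3):
  Pos 0: 'g' vs 't' !=
  Pos 1: 'a' vs 'h' !=
  Pos 2: 'p' vs 'e' !=
Hamming distance = 3


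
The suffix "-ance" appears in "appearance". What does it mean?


Suffix: -ance
Example: appearance (appear + -ance)
Meaning = state of


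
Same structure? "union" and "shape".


Pattern of "union": [0, 1, 2, 3, 1]
Pattern of "shape": [0, 1, 2, 3, 4]
Patterns do not match
Same pattern = No


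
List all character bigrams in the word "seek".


Word: "seek" (length 4)
Number of bigrams = 4 - 2 + 1 = 3
  Position 0: "se"
  Position 1: "ee"
  Position 2: "ek"
Bigrams = "se", "ee", "ek"


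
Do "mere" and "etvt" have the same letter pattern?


Pattern of "mere": [0, 1, 2, 1]
Pattern of "etvt": [0, 1, 2, 1]
Patterns match
Same pattern = Yes


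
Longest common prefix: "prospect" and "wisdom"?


Word 1: "prospect"
Word 2: "wisdom"
Comparing from start:
  Pos 0: 'p' != 'w' (stop)
LCP = "" (length 0)


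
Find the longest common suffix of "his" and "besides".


Word 1: "his"
Word 2: "besides"
Comparing from end:
  Pos -1: 's' == 's'
  Pos -2: 'i' != 'e' (stop)
LCS = "s" (length 1)


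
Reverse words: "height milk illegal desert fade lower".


Original: "height milk illegal desert fade lower"
Words (1..n): height | milk | illegal | desert | fade | lower
Reversed (n..1): lower | fade | desert | illegal | milk | height
Result = "lower fade desert illegal milk height"


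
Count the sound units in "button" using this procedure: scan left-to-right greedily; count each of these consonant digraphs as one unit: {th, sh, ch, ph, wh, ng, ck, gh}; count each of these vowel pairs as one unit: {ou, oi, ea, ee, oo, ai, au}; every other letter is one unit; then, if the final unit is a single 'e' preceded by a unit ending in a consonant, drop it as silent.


Word: "button" (6 letters)
Left-to-right scan:
  (1) 'b' (letter)
  (2) 'u' (letter)
  (3) 't' (letter)
  (4) 't' (letter)
  (5) 'o' (letter)
  (6) 'n' (letter)
Units from scan: 6
Sound units = 6 units


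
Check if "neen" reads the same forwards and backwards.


Word: "neen"
Reversed: "neen"
Forward == Backward? neen == neen
Palindrome = Yes


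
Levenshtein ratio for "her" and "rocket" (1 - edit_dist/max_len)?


Word 1: "her" (length 3)
Word 2: "rocket" (length 6)
One optimal edit sequence:
  1. insert 'r'  (+1)
  2. insert 'o'  (+1)
  3. insert 'c'  (+1)
  4. substitute 'h' -> 'k'  (+1)
  5. keep 'e'
  6. substitute 'r' -> 't'  (+1)
Edit distance = 5
Max length = max(3, 6) = 6
Similarity = 1 - 5/6
= 0.1667


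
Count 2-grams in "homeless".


Word: "homeless" (length 8)
Number of 2-grams = length - 2 + 1 = 8 - 2 + 1
= 7


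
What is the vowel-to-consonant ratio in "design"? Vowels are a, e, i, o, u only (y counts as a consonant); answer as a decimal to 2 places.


Word: "design"
Vowels (a,e,i,o,u): 2
Consonants: 4
Ratio = 2/4
= 0.50


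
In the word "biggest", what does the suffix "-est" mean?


Suffix: -est
As in: biggest -> big + -est, with a spelling change
Meaning = most


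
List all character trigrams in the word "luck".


Word: "luck" (length 4)
Number of trigrams = 4 - 3 + 1 = 2
  Position 0: "luc"
  Position 1: "uck"
Trigrams = "luc", "uck"


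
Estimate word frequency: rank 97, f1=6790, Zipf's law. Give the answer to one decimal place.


Zipf's law: f(r) = f(1) / r
f(1) = 6790
f(97) = 6790 / 97
= 70.0 occurrences


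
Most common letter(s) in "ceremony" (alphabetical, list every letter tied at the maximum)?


Word: "ceremony"
Letter counts:
  'c': 1
  'e': 2
  'm': 1
  'n': 1
  'o': 1
  'r': 1
  'y': 1
Maximum count = 2
Most frequent = 'e' (2 times each)


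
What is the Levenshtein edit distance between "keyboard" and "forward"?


Word 1: "keyboard" (length 8)
Word 2: "forward" (length 7)
One optimal edit sequence (insert/delete/substitute each cost 1):
  1. delete 'k'  (+1)
  2. substitute 'e' -> 'f'  (+1)
  3. substitute 'y' -> 'o'  (+1)
  4. substitute 'b' -> 'r'  (+1)
  5. substitute 'o' -> 'w'  (+1)
  6. keep 'a'
  7. keep 'r'
  8. keep 'd'
Total edit operations: 5
Edit distance = 5


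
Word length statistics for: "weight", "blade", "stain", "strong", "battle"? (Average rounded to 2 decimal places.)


Lengths: "weight"=6, "blade"=5, "stain"=5, "strong"=6, "battle"=6
Sum = 28, Count = 5
Average = 28/5 = 5.60
= avg=5.60, min=5, max=6


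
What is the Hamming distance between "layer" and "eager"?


Comparing character by character (same length = 5):
  Pos 0: 'l' vs 'e' !=
  Pos 1: 'a' vs 'a' =
  Pos 2: 'y' vs 'g' !=
  Pos 3: 'e' vs 'e' =
  Pos 4: 'r' vs 'r' =
Hamming distance = 2


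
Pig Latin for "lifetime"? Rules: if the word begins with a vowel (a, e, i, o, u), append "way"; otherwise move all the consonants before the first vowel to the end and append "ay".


Word: "lifetime"
Starts with consonant(s) → move to end, add 'ay'
Consonant cluster: "l"
Pig Latin = "ifetimelay"


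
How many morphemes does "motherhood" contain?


Word: "motherhood"
Morphemes: mother | -hood
Each morpheme carries meaning
= 2 morphemes


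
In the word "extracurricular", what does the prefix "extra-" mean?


Prefix: extra-
Example: extracurricular = extra- + curricular
Meaning = beyond


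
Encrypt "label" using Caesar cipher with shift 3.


Word: "label"
Shift: 3
Each letter → (letter + shift) mod 26:
  'l' (11) + 3 = 14 → 'o'
  'a' (0) + 3 = 3 → 'd'
  'b' (1) + 3 = 4 → 'e'
  'e' (4) + 3 = 7 → 'h'
  'l' (11) + 3 = 14 → 'o'
Result = "odeho"


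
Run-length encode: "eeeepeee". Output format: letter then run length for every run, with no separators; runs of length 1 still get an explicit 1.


String: "eeeepeee"
Scanning for consecutive runs:
  'e' x 4
  'p' x 1
  'e' x 3
RLE = "e4p1e3"


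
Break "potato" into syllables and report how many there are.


Word: "potato"
Syllable breakdown: po | ta | to
Counting: 3 parts
= 3 syllables


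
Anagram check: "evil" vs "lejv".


Word 1: "evil" → sorted: eilv
Word 2: "lejv" → sorted: ejlv
Same letters? eilv != ejlv
Anagram = No


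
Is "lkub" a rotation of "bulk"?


Word: "bulk", Candidate: "lkub"
Method: check if candidate is substring of word+word
"bulkbulk" contains "lkub"? No
Is rotation = No


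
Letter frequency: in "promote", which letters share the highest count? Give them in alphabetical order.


Word: "promote"
Letter counts:
  'e': 1
  'm': 1
  'o': 2
  'p': 1
  'r': 1
  't': 1
Maximum count = 2
Most frequent = 'o' (2 times each)


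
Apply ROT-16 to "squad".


Word: "squad"
Shift: 16
Each letter → (letter + shift) mod 26:
  's' (18) + 16 = 8 → 'i'
  'q' (16) + 16 = 6 → 'g'
  'u' (20) + 16 = 10 → 'k'
  'a' (0) + 16 = 16 → 'q'
  'd' (3) + 16 = 19 → 't'
Result = "igkqt"


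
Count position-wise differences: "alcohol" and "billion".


Comparing character by character (same length = 7):
  Pos 0: 'a' vs 'b' !=
  Pos 1: 'l' vs 'i' !=
  Pos 2: 'c' vs 'l' !=
  Pos 3: 'o' vs 'l' !=
  Pos 4: 'h' vs 'i' !=
  Pos 5: 'o' vs 'o' =
  Pos 6: 'l' vs 'n' !=
Hamming distance = 6


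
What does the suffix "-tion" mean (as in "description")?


Suffix: -tion
Example: description (describe + -tion, with a spelling change)
Meaning = act or process


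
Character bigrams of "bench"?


Word: "bench" (length 5)
Number of bigrams = 5 - 2 + 1 = 4
  Position 0: "be"
  Position 1: "en"
  Position 2: "nc"
  Position 3: "ch"
Bigrams = "be", "en", "nc", "ch"


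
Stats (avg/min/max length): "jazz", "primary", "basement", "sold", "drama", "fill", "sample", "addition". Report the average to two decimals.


Lengths: "jazz"=4, "primary"=7, "basement"=8, "sold"=4, "drama"=5, "fill"=4, "sample"=6, "addition"=8
Sum = 46, Count = 8
Average = 46/8 = 5.75
= avg=5.75, min=4, max=8


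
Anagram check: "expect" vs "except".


Word 1: "expect" → sorted: ceeptx
Word 2: "except" → sorted: ceeptx
Same letters? ceeptx == ceeptx
Anagram = Yes


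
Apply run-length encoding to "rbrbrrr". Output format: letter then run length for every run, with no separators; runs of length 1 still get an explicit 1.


String: "rbrbrrr"
Scanning for consecutive runs:
  'r' x 1
  'b' x 1
  'r' x 1
  'b' x 1
  'r' x 3
RLE = "r1b1r1b1r3"


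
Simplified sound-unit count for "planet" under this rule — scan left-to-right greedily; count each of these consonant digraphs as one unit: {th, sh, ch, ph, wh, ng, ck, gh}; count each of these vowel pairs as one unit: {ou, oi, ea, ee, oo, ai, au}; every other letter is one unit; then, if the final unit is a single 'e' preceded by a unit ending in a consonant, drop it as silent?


Word: "planet" (6 letters)
Left-to-right scan:
  (1) 'p' (letter)
  (2) 'l' (letter)
  (3) 'a' (letter)
  (4) 'n' (letter)
  (5) 'e' (letter)
  (6) 't' (letter)
Units from scan: 6
Sound units = 6 units


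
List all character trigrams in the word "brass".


Word: "brass" (length 5)
Number of trigrams = 5 - 3 + 1 = 3
  Position 0: "bra"
  Position 1: "ras"
  Position 2: "ass"
Trigrams = "bra", "ras", "ass"


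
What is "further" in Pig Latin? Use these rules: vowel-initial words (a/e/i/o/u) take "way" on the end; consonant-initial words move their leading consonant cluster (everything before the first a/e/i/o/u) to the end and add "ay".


Word: "further"
Starts with consonant(s) → move to end, add 'ay'
Consonant cluster: "f"
Pig Latin = "urtherfay"


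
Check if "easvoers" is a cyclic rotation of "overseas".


Word: "overseas", Candidate: "easvoers"
Method: check if candidate is substring of word+word
"overseasoverseas" contains "easvoers"? No
Is rotation = No


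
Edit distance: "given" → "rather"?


Word 1: "given" (length 5)
Word 2: "rather" (length 6)
One optimal edit sequence (insert/delete/substitute each cost 1):
  1. insert 'r'  (+1)
  2. substitute 'g' -> 'a'  (+1)
  3. substitute 'i' -> 't'  (+1)
  4. substitute 'v' -> 'h'  (+1)
  5. keep 'e'
  6. substitute 'n' -> 'r'  (+1)
Total edit operations: 5
Edit distance = 5


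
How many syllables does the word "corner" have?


Word: "corner"
Syllable breakdown: cor · ner
Counting: 2 parts
= 2 syllables


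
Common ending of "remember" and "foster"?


Word 1: "remember"
Word 2: "foster"
Comparing from end:
  Pos -1: 'r' == 'r'
  Pos -2: 'e' == 'e'
  Pos -3: 'b' != 't' (stop)
LCS = "er" (length 2)


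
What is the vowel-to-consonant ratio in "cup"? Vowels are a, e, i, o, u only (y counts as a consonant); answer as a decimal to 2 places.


Word: "cup"
Vowels (a,e,i,o,u): 1
Consonants: 2
Ratio = 1/2
= 0.50


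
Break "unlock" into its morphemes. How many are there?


Word: "unlock"
Morphemes: un- | lock
Each morpheme carries meaning
= 2 morphemes


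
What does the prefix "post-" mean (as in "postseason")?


Prefix: post-
As in: postseason -> post- + season
Meaning = after


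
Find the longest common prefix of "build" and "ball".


Word 1: "build"
Word 2: "ball"
Comparing from start:
  Pos 0: 'b' == 'b'
  Pos 1: 'u' != 'a' (stop)
LCP = "b" (length 1)


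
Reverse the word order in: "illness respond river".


Original: "illness respond river"
Words (1..n): illness | respond | river
Reversed (n..1): river | respond | illness
Result = "river respond illness"


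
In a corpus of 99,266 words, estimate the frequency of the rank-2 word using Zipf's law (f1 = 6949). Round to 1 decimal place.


Zipf's law: f(r) = f(1) / r
f(1) = 6949
f(2) = 6949 / 2
= 3474.5 occurrences


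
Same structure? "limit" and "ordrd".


Pattern of "limit": [0, 1, 2, 1, 3]
Pattern of "ordrd": [0, 1, 2, 1, 2]
Patterns do not match
Same pattern = No


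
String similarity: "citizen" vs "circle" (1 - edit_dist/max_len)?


Word 1: "citizen" (length 7)
Word 2: "circle" (length 6)
One optimal edit sequence:
  1. keep 'c'
  2. keep 'i'
  3. substitute 't' -> 'r'  (+1)
  4. substitute 'i' -> 'c'  (+1)
  5. substitute 'z' -> 'l'  (+1)
  6. keep 'e'
  7. delete 'n'  (+1)
Edit distance = 4
Max length = max(7, 6) = 7
Similarity = 1 - 4/7
= 0.4286


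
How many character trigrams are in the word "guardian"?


Word: "guardian" (length 8)
Number of 3-grams = length - 3 + 1 = 8 - 3 + 1
= 6


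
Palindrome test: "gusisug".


Word: "gusisug"
Reversed: "gusisug"
Forward == Backward? gusisug == gusisug
Palindrome = Yes


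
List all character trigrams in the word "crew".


Word: "crew" (length 4)
Number of trigrams = 4 - 3 + 1 = 2
  Position 0: "cre"
  Position 1: "rew"
Trigrams = "cre", "rew"


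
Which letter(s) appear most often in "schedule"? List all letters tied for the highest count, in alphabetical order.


Word: "schedule"
Letter counts:
  'c': 1
  'd': 1
  'e': 2
  'h': 1
  'l': 1
  's': 1
  'u': 1
Maximum count = 2
Most frequent = 'e' (2 times each)


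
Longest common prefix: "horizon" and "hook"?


Word 1: "horizon"
Word 2: "hook"
Comparing from start:
  Pos 0: 'h' == 'h'
  Pos 1: 'o' == 'o'
  Pos 2: 'r' != 'o' (stop)
LCP = "ho" (length 2)


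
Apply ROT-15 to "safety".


Word: "safety"
Shift: 15
Each letter → (letter + shift) mod 26:
  's' (18) + 15 = 7 → 'h'
  'a' (0) + 15 = 15 → 'p'
  'f' (5) + 15 = 20 → 'u'
  'e' (4) + 15 = 19 → 't'
  't' (19) + 15 = 8 → 'i'
  'y' (24) + 15 = 13 → 'n'
Result = "hputin"


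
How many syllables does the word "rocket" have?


Word: "rocket"
Syllable breakdown: rock / et
Counting: 2 parts
= 2 syllables


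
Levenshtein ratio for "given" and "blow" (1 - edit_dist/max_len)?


Word 1: "given" (length 5)
Word 2: "blow" (length 4)
One optimal edit sequence:
  1. delete 'g'  (+1)
  2. substitute 'i' -> 'b'  (+1)
  3. substitute 'v' -> 'l'  (+1)
  4. substitute 'e' -> 'o'  (+1)
  5. substitute 'n' -> 'w'  (+1)
Edit distance = 5
Max length = max(5, 4) = 5
Similarity = 1 - 5/5
= 0.0000


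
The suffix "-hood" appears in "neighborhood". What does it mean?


Suffix: -hood
As in: neighborhood -> neighbor + -hood
Meaning = state / condition


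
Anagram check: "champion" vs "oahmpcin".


Word 1: "champion" → sorted: achimnop
Word 2: "oahmpcin" → sorted: achimnop
Same letters? achimnop == achimnop
Anagram = Yes


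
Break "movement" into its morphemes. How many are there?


Word: "movement"
Morphemes: move / -ment
Each morpheme carries meaning
= 2 morphemes


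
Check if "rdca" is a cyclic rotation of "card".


Word: "card", Candidate: "rdca"
Method: check if candidate is substring of word+word
"cardcard" contains "rdca"? Yes
Is rotation = Yes


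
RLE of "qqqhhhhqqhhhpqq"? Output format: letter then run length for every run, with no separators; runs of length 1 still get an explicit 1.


String: "qqqhhhhqqhhhpqq"
Scanning for consecutive runs:
  'q' x 3
  'h' x 4
  'q' x 2
  'h' x 3
  'p' x 1
  'q' x 2
RLE = "q3h4q2h3p1q2"


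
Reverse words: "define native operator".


Original: "define native operator"
Words (1..n): define | native | operator
Reversed (n..1): operator | native | define
Result = "operator native define"


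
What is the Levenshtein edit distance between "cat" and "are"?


Word 1: "cat" (length 3)
Word 2: "are" (length 3)
One optimal edit sequence (insert/delete/substitute each cost 1):
  1. substitute 'c' -> 'a'  (+1)
  2. substitute 'a' -> 'r'  (+1)
  3. substitute 't' -> 'e'  (+1)
Total edit operations: 3
Edit distance = 3


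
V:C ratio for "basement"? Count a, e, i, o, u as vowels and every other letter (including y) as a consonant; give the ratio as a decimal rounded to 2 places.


Word: "basement"
Vowels (a,e,i,o,u): 3
Consonants: 5
Ratio = 3/5
= 0.60


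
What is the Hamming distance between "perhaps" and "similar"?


Comparing character by character (same length = 7):
  Pos 0: 'p' vs 's' !=
  Pos 1: 'e' vs 'i' !=
  Pos 2: 'r' vs 'm' !=
  Pos 3: 'h' vs 'i' !=
  Pos 4: 'a' vs 'l' !=
  Pos 5: 'p' vs 'a' !=
  Pos 6: 's' vs 'r' !=
Hamming distance = 7


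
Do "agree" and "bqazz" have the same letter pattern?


Pattern of "agree": [0, 1, 2, 3, 3]
Pattern of "bqazz": [0, 1, 2, 3, 3]
Patterns match
Same pattern = Yes


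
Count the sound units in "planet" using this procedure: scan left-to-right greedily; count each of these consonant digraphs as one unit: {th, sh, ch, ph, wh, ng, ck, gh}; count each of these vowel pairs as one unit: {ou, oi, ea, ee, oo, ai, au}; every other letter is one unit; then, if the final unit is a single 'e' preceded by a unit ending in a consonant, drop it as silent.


Word: "planet" (6 letters)
Left-to-right scan:
  (1) 'p' (letter)
  (2) 'l' (letter)
  (3) 'a' (letter)
  (4) 'n' (letter)
  (5) 'e' (letter)
  (6) 't' (letter)
Units from scan: 6
Sound units = 6 units


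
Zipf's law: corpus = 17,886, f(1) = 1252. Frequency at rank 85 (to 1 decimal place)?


Zipf's law: f(r) = f(1) / r
f(1) = 1252
f(85) = 1252 / 85
= 14.7 occurrences


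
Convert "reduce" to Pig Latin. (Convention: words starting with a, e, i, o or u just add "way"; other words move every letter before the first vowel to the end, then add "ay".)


Word: "reduce"
Starts with consonant(s) → move to end, add 'ay'
Consonant cluster: "r"
Pig Latin = "educeray"


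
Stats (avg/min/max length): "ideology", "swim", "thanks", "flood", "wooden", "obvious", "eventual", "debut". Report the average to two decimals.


Lengths: "ideology"=8, "swim"=4, "thanks"=6, "flood"=5, "wooden"=6, "obvious"=7, "eventual"=8, "debut"=5
Sum = 49, Count = 8
Average = 49/8 = 6.13
= avg=6.13, min=4, max=8


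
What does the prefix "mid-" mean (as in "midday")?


Prefix: mid-
Example: midday (mid- + day)
Meaning = middle


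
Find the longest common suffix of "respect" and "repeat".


Word 1: "respect"
Word 2: "repeat"
Comparing from end:
  Pos -1: 't' == 't'
  Pos -2: 'c' != 'a' (stop)
LCS = "t" (length 1)


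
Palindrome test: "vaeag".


Word: "vaeag"
Reversed: "gaeav"
Forward == Backward? vaeag != gaeav
Palindrome = No


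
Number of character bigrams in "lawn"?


Word: "lawn" (length 4)
Number of 2-grams = length - 2 + 1 = 4 - 2 + 1
= 3


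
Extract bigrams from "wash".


Word: "wash" (length 4)
Number of bigrams = 4 - 2 + 1 = 3
  Position 0: "wa"
  Position 1: "as"
  Position 2: "sh"
Bigrams = "wa", "as", "sh"


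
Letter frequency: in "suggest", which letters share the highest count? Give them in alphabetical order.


Word: "suggest"
Letter counts:
  'e': 1
  'g': 2
  's': 2
  't': 1
  'u': 1
Maximum count = 2
Most frequent = 'g', 's' (2 times each)


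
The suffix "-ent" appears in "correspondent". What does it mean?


Suffix: -ent
Example: correspondent (correspond + -ent)
Meaning = one who / that which


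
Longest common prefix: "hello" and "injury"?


Word 1: "hello"
Word 2: "injury"
Comparing from start:
  Pos 0: 'h' != 'i' (stop)
LCP = "" (length 0)


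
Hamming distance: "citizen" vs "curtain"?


Comparing character by character (same length = 7):
  Pos 0: 'c' vs 'c' =
  Pos 1: 'i' vs 'u' !=
  Pos 2: 't' vs 'r' !=
  Pos 3: 'i' vs 't' !=
  Pos 4: 'z' vs 'a' !=
  Pos 5: 'e' vs 'i' !=
  Pos 6: 'n' vs 'n' =
Hamming distance = 5


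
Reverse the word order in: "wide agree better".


Original: "wide agree better"
Words (1..n): wide | agree | better
Reversed (n..1): better | agree | wide
Result = "better agree wide"


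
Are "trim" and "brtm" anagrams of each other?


Word 1: "trim" → sorted: imrt
Word 2: "brtm" → sorted: bmrt
Same letters? imrt != bmrt
Anagram = No


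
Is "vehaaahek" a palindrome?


Word: "vehaaahek"
Reversed: "kehaaahev"
Forward == Backward? vehaaahek != kehaaahev
Palindrome = No


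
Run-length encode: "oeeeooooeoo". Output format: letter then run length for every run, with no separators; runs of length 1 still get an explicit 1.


String: "oeeeooooeoo"
Scanning for consecutive runs:
  'o' x 1
  'e' x 3
  'o' x 4
  'e' x 1
  'o' x 2
RLE = "o1e3o4e1o2"


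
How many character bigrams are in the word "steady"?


Word: "steady" (length 6)
Number of 2-grams = length - 2 + 1 = 6 - 2 + 1
= 5


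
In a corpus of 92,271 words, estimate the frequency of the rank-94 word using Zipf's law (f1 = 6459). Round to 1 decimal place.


Zipf's law: f(r) = f(1) / r
f(1) = 6459
f(94) = 6459 / 94
= 68.7 occurrences


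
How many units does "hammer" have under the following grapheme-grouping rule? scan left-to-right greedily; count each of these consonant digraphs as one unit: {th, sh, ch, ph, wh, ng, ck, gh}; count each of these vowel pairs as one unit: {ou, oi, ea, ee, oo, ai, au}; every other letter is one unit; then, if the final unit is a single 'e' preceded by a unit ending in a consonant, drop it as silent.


Word: "hammer" (6 letters)
Left-to-right scan:
  (1) 'h' (letter)
  (2) 'a' (letter)
  (3) 'm' (letter)
  (4) 'm' (letter)
  (5) 'e' (letter)
  (6) 'r' (letter)
Units from scan: 6
Sound units = 6 units


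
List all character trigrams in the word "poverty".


Word: "poverty" (length 7)
Number of trigrams = 7 - 3 + 1 = 5
  Position 0: "pov"
  Position 1: "ove"
  Position 2: "ver"
  Position 3: "ert"
  Position 4: "rty"
Trigrams = "pov", "ove", "ver", "ert", "rty"


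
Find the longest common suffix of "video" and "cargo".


Word 1: "video"
Word 2: "cargo"
Comparing from end:
  Pos -1: 'o' == 'o'
  Pos -2: 'e' != 'g' (stop)
LCS = "o" (length 1)
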